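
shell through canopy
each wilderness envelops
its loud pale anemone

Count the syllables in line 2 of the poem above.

7

Line 2: each(1) + wilderness(3) + envelops(3) = 7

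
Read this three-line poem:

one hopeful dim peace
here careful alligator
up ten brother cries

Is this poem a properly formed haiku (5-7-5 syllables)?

Yes

Line 1: one (1), hopeful (2), dim (1), peace (1) → 5 ✓
Line 2: here (1), careful (2), alligator (4) → 7 ✓
Line 3: up (1), ten (1), brother (2), cries (1) → 5 ✓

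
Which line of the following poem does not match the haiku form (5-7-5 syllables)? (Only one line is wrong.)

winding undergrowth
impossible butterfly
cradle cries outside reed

The third line

Line 1: winding (2), undergrowth (3) → 5 ✓
Line 2: impossible (4), butterfly (3) → 7 ✓
Line 3: cradle (2), cries (1), outside (2), reed (1) → 6 (expected 5)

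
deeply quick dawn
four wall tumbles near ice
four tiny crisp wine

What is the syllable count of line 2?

6

Line 2: "four wall tumbles near ice": 1+1+2+1+1 = 6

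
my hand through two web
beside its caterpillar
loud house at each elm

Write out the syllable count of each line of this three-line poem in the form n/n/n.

5/7/5

Line 1: "my hand through two web": 1+1+1+1+1 = 5
Line 2: "beside its caterpillar": 2+1+4 = 7
Line 3: "loud house at each elm": 1+1+1+1+1 = 5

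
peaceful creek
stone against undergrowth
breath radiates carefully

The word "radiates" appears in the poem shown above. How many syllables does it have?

3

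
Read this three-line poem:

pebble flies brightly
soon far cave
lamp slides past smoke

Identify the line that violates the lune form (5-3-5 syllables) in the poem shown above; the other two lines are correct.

Line 3

Line 1: pebble(2) + flies(1) + brightly(2) = 5 ✓
Line 2: soon(1) + far(1) + cave(1) = 3 ✓
Line 3: lamp(1) + slides(1) + past(1) + smoke(1) = 4 (expected 5)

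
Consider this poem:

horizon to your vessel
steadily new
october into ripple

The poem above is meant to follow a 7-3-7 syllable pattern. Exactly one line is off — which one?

Line 1: horizon (3), to (1), your (1), vessel (2) → 7 ✓
Line 2: steadily (3), new (1) → 4 (expected 3)
Line 3: october (3), into (2), ripple (2) → 7 ✓

The second line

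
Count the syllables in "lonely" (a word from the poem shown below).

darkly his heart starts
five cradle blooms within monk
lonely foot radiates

2

"lonely" has 2 syllables.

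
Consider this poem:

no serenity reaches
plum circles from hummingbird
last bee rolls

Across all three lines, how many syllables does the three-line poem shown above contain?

17

Line 1: no(1) + serenity(4) + reaches(2) = 7
Line 2: plum(1) + circles(2) + from(1) + hummingbird(3) = 7
Line 3: last(1) + bee(1) + rolls(1) = 3
Total: 7 + 7 + 3 = 17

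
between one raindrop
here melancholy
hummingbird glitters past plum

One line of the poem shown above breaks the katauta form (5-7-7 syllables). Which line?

The second line

Line 1: between(2) + one(1) + raindrop(2) = 5 ✓
Line 2: here(1) + melancholy(4) = 5 (expected 7)
Line 3: hummingbird(3) + glitters(2) + past(1) + plum(1) = 7 ✓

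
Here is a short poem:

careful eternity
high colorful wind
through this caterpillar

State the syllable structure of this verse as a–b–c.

6–5–6

Line 1: "careful eternity": 2+4 = 6
Line 2: "high colorful wind": 1+3+1 = 5
Line 3: "through this caterpillar": 1+1+4 = 6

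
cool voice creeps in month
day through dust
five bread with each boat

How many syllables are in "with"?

"with" has 1 syllable.

1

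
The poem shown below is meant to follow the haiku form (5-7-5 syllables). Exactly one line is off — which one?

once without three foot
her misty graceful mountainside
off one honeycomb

Line 1: once (1), without (2), three (1), foot (1) → 5 ✓
Line 2: her (1), misty (2), graceful (2), mountainside (3) → 8 (expected 7)
Line 3: off (1), one (1), honeycomb (3) → 5 ✓

Line 2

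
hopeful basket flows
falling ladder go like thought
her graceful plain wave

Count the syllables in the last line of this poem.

5

The last line: her (1), graceful (2), plain (1), wave (1) → 5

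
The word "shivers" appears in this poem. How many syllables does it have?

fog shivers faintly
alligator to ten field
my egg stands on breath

2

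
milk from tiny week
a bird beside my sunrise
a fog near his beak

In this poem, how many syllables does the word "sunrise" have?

2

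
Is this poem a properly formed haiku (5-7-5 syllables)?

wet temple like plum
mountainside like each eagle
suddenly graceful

Line 1: "wet temple like plum": 1+2+1+1 = 5 ✓
Line 2: "mountainside like each eagle": 3+1+1+2 = 7 ✓
Line 3: "suddenly graceful": 3+2 = 5 ✓

Yes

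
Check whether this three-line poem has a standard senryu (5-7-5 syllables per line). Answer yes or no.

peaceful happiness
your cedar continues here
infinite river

Line 1: "peaceful happiness": 2+3 = 5 ✓
Line 2: "your cedar continues here": 1+2+3+1 = 7 ✓
Line 3: "infinite river": 3+2 = 5 ✓

Yes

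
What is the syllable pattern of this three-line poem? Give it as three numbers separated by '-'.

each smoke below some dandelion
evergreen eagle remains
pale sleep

9-7-2

Line 1: each(1) + smoke(1) + below(2) + some(1) + dandelion(4) = 9
Line 2: evergreen(3) + eagle(2) + remains(2) = 7
Line 3: pale(1) + sleep(1) = 2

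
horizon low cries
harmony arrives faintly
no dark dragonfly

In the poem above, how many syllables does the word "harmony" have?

3

"harmony" has 3 syllables.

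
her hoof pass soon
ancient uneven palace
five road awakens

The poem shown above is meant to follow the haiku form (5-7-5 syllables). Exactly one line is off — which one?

The first line

Line 1: her (1), hoof (1), pass (1), soon (1) → 4 (expected 5)
Line 2: ancient (2), uneven (3), palace (2) → 7 ✓
Line 3: five (1), road (1), awakens (3) → 5 ✓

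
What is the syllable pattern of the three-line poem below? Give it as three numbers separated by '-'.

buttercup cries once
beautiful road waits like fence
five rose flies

5-7-3

Line 1: buttercup(3) + cries(1) + once(1) = 5
Line 2: beautiful(3) + road(1) + waits(1) + like(1) + fence(1) = 7
Line 3: five(1) + rose(1) + flies(1) = 3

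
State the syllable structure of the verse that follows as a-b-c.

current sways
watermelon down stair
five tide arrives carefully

3-6-7

Line 1: current(2) + sways(1) = 3
Line 2: watermelon(4) + down(1) + stair(1) = 6
Line 3: five(1) + tide(1) + arrives(2) + carefully(3) = 7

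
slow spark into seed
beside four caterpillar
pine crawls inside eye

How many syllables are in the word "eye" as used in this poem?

"eye" has 1 syllable.

1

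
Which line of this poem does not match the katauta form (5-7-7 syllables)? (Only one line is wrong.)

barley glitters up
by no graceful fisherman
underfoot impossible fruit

Line 3

Line 1: "barley glitters up": 2+2+1 = 5 ✓
Line 2: "by no graceful fisherman": 1+1+2+3 = 7 ✓
Line 3: "underfoot impossible fruit": 3+4+1 = 8 (expected 7)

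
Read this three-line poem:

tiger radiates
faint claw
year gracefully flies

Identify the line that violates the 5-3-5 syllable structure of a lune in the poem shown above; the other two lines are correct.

The second line

Line 1: tiger(2) + radiates(3) = 5 ✓
Line 2: faint(1) + claw(1) = 2 (expected 3)
Line 3: year(1) + gracefully(3) + flies(1) = 5 ✓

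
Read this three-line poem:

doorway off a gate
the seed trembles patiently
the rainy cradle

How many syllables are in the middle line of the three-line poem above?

7

The middle line: "the seed trembles patiently": 1+1+2+3 = 7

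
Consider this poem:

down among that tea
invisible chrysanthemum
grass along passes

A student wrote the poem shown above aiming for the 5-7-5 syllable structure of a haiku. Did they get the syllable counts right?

No

Line 1: "down among that tea": 1+2+1+1 = 5 ✓
Line 2: "invisible chrysanthemum": 4+4 = 8 (expected 7)
Line 3: "grass along passes": 1+2+2 = 5 ✓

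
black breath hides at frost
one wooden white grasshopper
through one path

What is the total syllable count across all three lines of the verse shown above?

Line 1: black(1) + breath(1) + hides(1) + at(1) + frost(1) = 5
Line 2: one(1) + wooden(2) + white(1) + grasshopper(3) = 7
Line 3: through(1) + one(1) + path(1) = 3
Total: 5 + 7 + 3 = 15

15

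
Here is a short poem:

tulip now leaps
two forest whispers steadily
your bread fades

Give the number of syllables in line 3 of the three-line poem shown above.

3

Line 3: your (1), bread (1), fades (1) → 3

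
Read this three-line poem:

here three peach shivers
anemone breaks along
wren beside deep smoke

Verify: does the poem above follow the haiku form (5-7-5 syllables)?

Yes

Line 1: here(1) + three(1) + peach(1) + shivers(2) = 5 ✓
Line 2: anemone(4) + breaks(1) + along(2) = 7 ✓
Line 3: wren(1) + beside(2) + deep(1) + smoke(1) = 5 ✓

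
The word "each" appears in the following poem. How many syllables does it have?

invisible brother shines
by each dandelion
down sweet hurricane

1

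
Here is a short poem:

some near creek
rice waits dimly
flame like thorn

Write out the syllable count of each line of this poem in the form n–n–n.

Line 1: some(1) + near(1) + creek(1) = 3
Line 2: rice(1) + waits(1) + dimly(2) = 4
Line 3: flame(1) + like(1) + thorn(1) = 3

3–4–3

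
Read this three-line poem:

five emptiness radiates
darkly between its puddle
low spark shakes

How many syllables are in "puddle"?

2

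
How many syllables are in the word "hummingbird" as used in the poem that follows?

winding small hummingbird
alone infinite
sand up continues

3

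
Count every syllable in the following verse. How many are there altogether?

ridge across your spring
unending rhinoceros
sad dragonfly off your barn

Line 1: ridge(1) + across(2) + your(1) + spring(1) = 5
Line 2: unending(3) + rhinoceros(4) = 7
Line 3: sad(1) + dragonfly(3) + off(1) + your(1) + barn(1) = 7
Total: 5 + 7 + 7 = 19

19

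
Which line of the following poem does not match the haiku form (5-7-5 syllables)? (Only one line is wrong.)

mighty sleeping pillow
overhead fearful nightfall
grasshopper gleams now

Line 1

Line 1: mighty (2), sleeping (2), pillow (2) → 6 (expected 5)
Line 2: overhead (3), fearful (2), nightfall (2) → 7 ✓
Line 3: grasshopper (3), gleams (1), now (1) → 5 ✓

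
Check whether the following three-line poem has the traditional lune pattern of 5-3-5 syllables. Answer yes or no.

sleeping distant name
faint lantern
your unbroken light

Yes

Line 1: sleeping(2) + distant(2) + name(1) = 5 ✓
Line 2: faint(1) + lantern(2) = 3 ✓
Line 3: your(1) + unbroken(3) + light(1) = 5 ✓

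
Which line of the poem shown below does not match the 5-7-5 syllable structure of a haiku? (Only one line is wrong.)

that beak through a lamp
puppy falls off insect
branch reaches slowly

Line 1: that(1) + beak(1) + through(1) + a(1) + lamp(1) = 5 ✓
Line 2: puppy(2) + falls(1) + off(1) + insect(2) = 6 (expected 7)
Line 3: branch(1) + reaches(2) + slowly(2) = 5 ✓

The second line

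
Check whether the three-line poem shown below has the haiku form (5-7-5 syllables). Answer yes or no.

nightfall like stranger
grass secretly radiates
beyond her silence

Yes

Line 1: nightfall (2), like (1), stranger (2) → 5 ✓
Line 2: grass (1), secretly (3), radiates (3) → 7 ✓
Line 3: beyond (2), her (1), silence (2) → 5 ✓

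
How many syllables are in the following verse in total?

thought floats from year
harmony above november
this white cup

Line 1: thought(1) + floats(1) + from(1) + year(1) = 4
Line 2: harmony(3) + above(2) + november(3) = 8
Line 3: this(1) + white(1) + cup(1) = 3
Total: 4 + 8 + 3 = 15

15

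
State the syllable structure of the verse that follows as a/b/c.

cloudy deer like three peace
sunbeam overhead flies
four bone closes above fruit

Line 1: "cloudy deer like three peace": 2+1+1+1+1 = 6
Line 2: "sunbeam overhead flies": 2+3+1 = 6
Line 3: "four bone closes above fruit": 1+1+2+2+1 = 7

6/6/7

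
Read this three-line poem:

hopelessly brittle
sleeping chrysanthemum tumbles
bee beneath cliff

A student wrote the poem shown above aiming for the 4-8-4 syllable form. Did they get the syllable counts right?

No

Line 1: "hopelessly brittle": 3+2 = 5 (expected 4)
Line 2: "sleeping chrysanthemum tumbles": 2+4+2 = 8 ✓
Line 3: "bee beneath cliff": 1+2+1 = 4 ✓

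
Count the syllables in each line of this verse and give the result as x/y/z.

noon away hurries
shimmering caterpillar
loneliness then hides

5/7/5

Line 1: noon (1), away (2), hurries (2) → 5
Line 2: shimmering (3), caterpillar (4) → 7
Line 3: loneliness (3), then (1), hides (1) → 5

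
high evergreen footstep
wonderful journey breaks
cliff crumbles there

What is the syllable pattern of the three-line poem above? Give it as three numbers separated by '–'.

6–6–4

Line 1: high(1) + evergreen(3) + footstep(2) = 6
Line 2: wonderful(3) + journey(2) + breaks(1) = 6
Line 3: cliff(1) + crumbles(2) + there(1) = 4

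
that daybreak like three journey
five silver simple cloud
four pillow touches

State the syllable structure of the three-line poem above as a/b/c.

Line 1: that (1), daybreak (2), like (1), three (1), journey (2) → 7
Line 2: five (1), silver (2), simple (2), cloud (1) → 6
Line 3: four (1), pillow (2), touches (2) → 5

7/6/5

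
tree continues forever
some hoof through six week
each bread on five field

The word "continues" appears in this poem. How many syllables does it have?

3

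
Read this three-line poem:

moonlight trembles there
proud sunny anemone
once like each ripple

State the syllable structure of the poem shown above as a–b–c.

Line 1: "moonlight trembles there": 2+2+1 = 5
Line 2: "proud sunny anemone": 1+2+4 = 7
Line 3: "once like each ripple": 1+1+1+2 = 5

5–7–5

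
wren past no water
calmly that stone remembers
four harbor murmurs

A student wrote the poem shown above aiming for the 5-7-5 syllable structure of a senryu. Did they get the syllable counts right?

Yes

Line 1: wren (1), past (1), no (1), water (2) → 5 ✓
Line 2: calmly (2), that (1), stone (1), remembers (3) → 7 ✓
Line 3: four (1), harbor (2), murmurs (2) → 5 ✓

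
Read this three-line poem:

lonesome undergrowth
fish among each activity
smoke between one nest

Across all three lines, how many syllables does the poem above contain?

Line 1: "lonesome undergrowth": 2+3 = 5
Line 2: "fish among each activity": 1+2+1+4 = 8
Line 3: "smoke between one nest": 1+2+1+1 = 5
Total: 5 + 8 + 5 = 18

18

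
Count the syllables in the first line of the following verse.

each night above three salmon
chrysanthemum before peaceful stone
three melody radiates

7

The first line: each(1) + night(1) + above(2) + three(1) + salmon(2) = 7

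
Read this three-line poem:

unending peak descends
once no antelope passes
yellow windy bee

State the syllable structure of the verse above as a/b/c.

6/7/5

Line 1: unending (3), peak (1), descends (2) → 6
Line 2: once (1), no (1), antelope (3), passes (2) → 7
Line 3: yellow (2), windy (2), bee (1) → 5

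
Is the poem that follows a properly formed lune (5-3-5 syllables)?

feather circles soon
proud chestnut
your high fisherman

Yes

Line 1: "feather circles soon": 2+2+1 = 5 ✓
Line 2: "proud chestnut": 1+2 = 3 ✓
Line 3: "your high fisherman": 1+1+3 = 5 ✓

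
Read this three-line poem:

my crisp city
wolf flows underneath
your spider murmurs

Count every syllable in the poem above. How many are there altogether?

14

Line 1: my (1), crisp (1), city (2) → 4
Line 2: wolf (1), flows (1), underneath (3) → 5
Line 3: your (1), spider (2), murmurs (2) → 5
Total: 4 + 5 + 5 = 14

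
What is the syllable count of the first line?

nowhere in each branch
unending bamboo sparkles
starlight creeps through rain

The first line: "nowhere in each branch": 2+1+1+1 = 5

5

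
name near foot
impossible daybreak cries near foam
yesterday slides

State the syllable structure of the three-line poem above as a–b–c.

Line 1: name(1) + near(1) + foot(1) = 3
Line 2: impossible(4) + daybreak(2) + cries(1) + near(1) + foam(1) = 9
Line 3: yesterday(3) + slides(1) = 4

3–9–4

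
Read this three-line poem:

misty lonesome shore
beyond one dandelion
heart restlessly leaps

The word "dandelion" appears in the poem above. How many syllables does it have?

4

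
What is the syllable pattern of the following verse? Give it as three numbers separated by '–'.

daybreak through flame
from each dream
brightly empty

Line 1: daybreak (2), through (1), flame (1) → 4
Line 2: from (1), each (1), dream (1) → 3
Line 3: brightly (2), empty (2) → 4

4–3–4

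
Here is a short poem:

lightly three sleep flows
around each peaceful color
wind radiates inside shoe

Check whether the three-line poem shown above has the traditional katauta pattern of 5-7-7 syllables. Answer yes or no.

Line 1: lightly (2), three (1), sleep (1), flows (1) → 5 ✓
Line 2: around (2), each (1), peaceful (2), color (2) → 7 ✓
Line 3: wind (1), radiates (3), inside (2), shoe (1) → 7 ✓

Yes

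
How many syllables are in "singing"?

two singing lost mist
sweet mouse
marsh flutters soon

2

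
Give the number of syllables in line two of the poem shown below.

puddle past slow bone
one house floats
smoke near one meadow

Line two: one(1) + house(1) + floats(1) = 3

3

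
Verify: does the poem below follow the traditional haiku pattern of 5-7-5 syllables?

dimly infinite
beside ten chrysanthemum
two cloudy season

Yes

Line 1: dimly(2) + infinite(3) = 5 ✓
Line 2: beside(2) + ten(1) + chrysanthemum(4) = 7 ✓
Line 3: two(1) + cloudy(2) + season(2) = 5 ✓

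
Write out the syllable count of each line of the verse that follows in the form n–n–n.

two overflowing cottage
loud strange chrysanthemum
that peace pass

7–6–3

Line 1: "two overflowing cottage": 1+4+2 = 7
Line 2: "loud strange chrysanthemum": 1+1+4 = 6
Line 3: "that peace pass": 1+1+1 = 3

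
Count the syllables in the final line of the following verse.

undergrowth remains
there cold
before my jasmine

The final line: "before my jasmine": 2+1+2 = 5

5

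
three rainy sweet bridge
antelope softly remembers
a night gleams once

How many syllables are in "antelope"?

"antelope" has 3 syllables.

3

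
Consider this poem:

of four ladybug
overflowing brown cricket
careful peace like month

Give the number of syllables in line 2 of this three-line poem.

7

Line 2: "overflowing brown cricket": 4+1+2 = 7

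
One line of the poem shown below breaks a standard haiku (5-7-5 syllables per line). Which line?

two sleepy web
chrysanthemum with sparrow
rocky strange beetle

Line 1: two (1), sleepy (2), web (1) → 4 (expected 5)
Line 2: chrysanthemum (4), with (1), sparrow (2) → 7 ✓
Line 3: rocky (2), strange (1), beetle (2) → 5 ✓

Line 1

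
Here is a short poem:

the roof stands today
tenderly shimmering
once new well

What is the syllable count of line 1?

5

Line 1: the(1) + roof(1) + stands(1) + today(2) = 5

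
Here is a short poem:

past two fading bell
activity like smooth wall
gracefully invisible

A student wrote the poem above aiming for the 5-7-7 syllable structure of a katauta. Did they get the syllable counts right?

Line 1: "past two fading bell": 1+1+2+1 = 5 ✓
Line 2: "activity like smooth wall": 4+1+1+1 = 7 ✓
Line 3: "gracefully invisible": 3+4 = 7 ✓

Yes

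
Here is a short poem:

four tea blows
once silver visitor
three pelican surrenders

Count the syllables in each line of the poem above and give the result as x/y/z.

Line 1: four(1) + tea(1) + blows(1) = 3
Line 2: once(1) + silver(2) + visitor(3) = 6
Line 3: three(1) + pelican(3) + surrenders(3) = 7

3/6/7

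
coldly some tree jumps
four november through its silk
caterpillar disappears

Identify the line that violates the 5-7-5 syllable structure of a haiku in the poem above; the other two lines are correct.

The third line

Line 1: "coldly some tree jumps": 2+1+1+1 = 5 ✓
Line 2: "four november through its silk": 1+3+1+1+1 = 7 ✓
Line 3: "caterpillar disappears": 4+3 = 7 (expected 5)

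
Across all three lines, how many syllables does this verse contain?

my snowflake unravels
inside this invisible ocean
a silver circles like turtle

Line 1: my (1), snowflake (2), unravels (3) → 6
Line 2: inside (2), this (1), invisible (4), ocean (2) → 9
Line 3: a (1), silver (2), circles (2), like (1), turtle (2) → 8
Total: 6 + 9 + 8 = 23

23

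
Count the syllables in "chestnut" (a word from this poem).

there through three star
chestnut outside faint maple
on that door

2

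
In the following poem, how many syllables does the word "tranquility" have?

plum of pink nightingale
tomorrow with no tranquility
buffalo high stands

"tranquility" has 4 syllables.

4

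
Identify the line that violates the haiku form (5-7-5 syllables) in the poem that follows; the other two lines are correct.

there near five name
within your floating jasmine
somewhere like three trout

Line 1: there(1) + near(1) + five(1) + name(1) = 4 (expected 5)
Line 2: within(2) + your(1) + floating(2) + jasmine(2) = 7 ✓
Line 3: somewhere(2) + like(1) + three(1) + trout(1) = 5 ✓

Line 1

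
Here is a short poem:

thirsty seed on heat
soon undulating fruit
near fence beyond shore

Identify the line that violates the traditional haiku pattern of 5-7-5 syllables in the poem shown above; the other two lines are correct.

Line 1: thirsty(2) + seed(1) + on(1) + heat(1) = 5 ✓
Line 2: soon(1) + undulating(4) + fruit(1) = 6 (expected 7)
Line 3: near(1) + fence(1) + beyond(2) + shore(1) = 5 ✓

Line 2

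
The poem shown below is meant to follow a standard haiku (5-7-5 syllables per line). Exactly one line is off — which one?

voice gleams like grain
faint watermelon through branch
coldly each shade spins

Line 1: voice (1), gleams (1), like (1), grain (1) → 4 (expected 5)
Line 2: faint (1), watermelon (4), through (1), branch (1) → 7 ✓
Line 3: coldly (2), each (1), shade (1), spins (1) → 5 ✓

Line 1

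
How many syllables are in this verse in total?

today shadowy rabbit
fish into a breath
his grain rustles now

17

Line 1: "today shadowy rabbit": 2+3+2 = 7
Line 2: "fish into a breath": 1+2+1+1 = 5
Line 3: "his grain rustles now": 1+1+2+1 = 5
Total: 7 + 5 + 5 = 17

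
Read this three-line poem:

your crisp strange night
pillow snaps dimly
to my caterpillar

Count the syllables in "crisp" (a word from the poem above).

1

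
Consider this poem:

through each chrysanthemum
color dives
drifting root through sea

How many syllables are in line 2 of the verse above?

Line 2: "color dives": 2+1 = 3

3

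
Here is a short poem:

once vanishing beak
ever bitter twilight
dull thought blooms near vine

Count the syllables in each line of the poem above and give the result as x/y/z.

5/6/5

Line 1: once (1), vanishing (3), beak (1) → 5
Line 2: ever (2), bitter (2), twilight (2) → 6
Line 3: dull (1), thought (1), blooms (1), near (1), vine (1) → 5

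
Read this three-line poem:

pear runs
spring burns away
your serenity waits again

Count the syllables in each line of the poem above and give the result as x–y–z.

2–4–8

Line 1: pear(1) + runs(1) = 2
Line 2: spring(1) + burns(1) + away(2) = 4
Line 3: your(1) + serenity(4) + waits(1) + again(2) = 8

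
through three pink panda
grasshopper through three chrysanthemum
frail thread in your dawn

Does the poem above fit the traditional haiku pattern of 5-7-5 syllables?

No

Line 1: through (1), three (1), pink (1), panda (2) → 5 ✓
Line 2: grasshopper (3), through (1), three (1), chrysanthemum (4) → 9 (expected 7)
Line 3: frail (1), thread (1), in (1), your (1), dawn (1) → 5 ✓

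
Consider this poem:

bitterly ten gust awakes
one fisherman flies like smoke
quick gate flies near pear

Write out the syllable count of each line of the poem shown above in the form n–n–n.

7–7–5

Line 1: "bitterly ten gust awakes": 3+1+1+2 = 7
Line 2: "one fisherman flies like smoke": 1+3+1+1+1 = 7
Line 3: "quick gate flies near pear": 1+1+1+1+1 = 5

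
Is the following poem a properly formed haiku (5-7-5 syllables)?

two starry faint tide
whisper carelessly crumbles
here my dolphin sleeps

Line 1: "two starry faint tide": 1+2+1+1 = 5 ✓
Line 2: "whisper carelessly crumbles": 2+3+2 = 7 ✓
Line 3: "here my dolphin sleeps": 1+1+2+1 = 5 ✓

Yes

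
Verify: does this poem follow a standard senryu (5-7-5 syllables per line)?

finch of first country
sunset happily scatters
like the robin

No

Line 1: finch(1) + of(1) + first(1) + country(2) = 5 ✓
Line 2: sunset(2) + happily(3) + scatters(2) = 7 ✓
Line 3: like(1) + the(1) + robin(2) = 4 (expected 5)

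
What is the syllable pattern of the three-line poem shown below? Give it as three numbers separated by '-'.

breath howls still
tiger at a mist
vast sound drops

3-5-3

Line 1: breath(1) + howls(1) + still(1) = 3
Line 2: tiger(2) + at(1) + a(1) + mist(1) = 5
Line 3: vast(1) + sound(1) + drops(1) = 3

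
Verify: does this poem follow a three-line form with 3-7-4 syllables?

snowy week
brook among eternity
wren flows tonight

Yes

Line 1: snowy(2) + week(1) = 3 ✓
Line 2: brook(1) + among(2) + eternity(4) = 7 ✓
Line 3: wren(1) + flows(1) + tonight(2) = 4 ✓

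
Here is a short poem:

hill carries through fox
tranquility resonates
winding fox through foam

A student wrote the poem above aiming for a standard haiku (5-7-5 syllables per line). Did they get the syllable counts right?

Line 1: hill (1), carries (2), through (1), fox (1) → 5 ✓
Line 2: tranquility (4), resonates (3) → 7 ✓
Line 3: winding (2), fox (1), through (1), foam (1) → 5 ✓

Yes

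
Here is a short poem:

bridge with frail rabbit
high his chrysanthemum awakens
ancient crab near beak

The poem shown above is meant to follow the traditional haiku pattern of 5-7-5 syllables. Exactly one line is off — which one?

Line 1: bridge(1) + with(1) + frail(1) + rabbit(2) = 5 ✓
Line 2: high(1) + his(1) + chrysanthemum(4) + awakens(3) = 9 (expected 7)
Line 3: ancient(2) + crab(1) + near(1) + beak(1) = 5 ✓

The second line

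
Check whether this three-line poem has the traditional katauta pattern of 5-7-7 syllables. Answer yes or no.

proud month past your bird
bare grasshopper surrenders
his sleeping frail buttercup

Line 1: proud(1) + month(1) + past(1) + your(1) + bird(1) = 5 ✓
Line 2: bare(1) + grasshopper(3) + surrenders(3) = 7 ✓
Line 3: his(1) + sleeping(2) + frail(1) + buttercup(3) = 7 ✓

Yes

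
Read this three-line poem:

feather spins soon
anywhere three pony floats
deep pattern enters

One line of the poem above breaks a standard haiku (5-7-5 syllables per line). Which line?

Line 1

Line 1: feather(2) + spins(1) + soon(1) = 4 (expected 5)
Line 2: anywhere(3) + three(1) + pony(2) + floats(1) = 7 ✓
Line 3: deep(1) + pattern(2) + enters(2) = 5 ✓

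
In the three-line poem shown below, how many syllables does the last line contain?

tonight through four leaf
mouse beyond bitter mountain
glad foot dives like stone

5

The last line: glad (1), foot (1), dives (1), like (1), stone (1) → 5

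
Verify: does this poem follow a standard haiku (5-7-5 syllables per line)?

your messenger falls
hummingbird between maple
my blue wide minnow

Yes

Line 1: your (1), messenger (3), falls (1) → 5 ✓
Line 2: hummingbird (3), between (2), maple (2) → 7 ✓
Line 3: my (1), blue (1), wide (1), minnow (2) → 5 ✓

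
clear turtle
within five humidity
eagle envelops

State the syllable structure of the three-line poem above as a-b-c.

Line 1: clear (1), turtle (2) → 3
Line 2: within (2), five (1), humidity (4) → 7
Line 3: eagle (2), envelops (3) → 5

3-7-5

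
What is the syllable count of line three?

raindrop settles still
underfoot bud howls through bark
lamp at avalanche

Line three: lamp (1), at (1), avalanche (3) → 5

5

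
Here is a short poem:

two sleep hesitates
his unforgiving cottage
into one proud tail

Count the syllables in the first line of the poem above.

The first line: two(1) + sleep(1) + hesitates(3) = 5

5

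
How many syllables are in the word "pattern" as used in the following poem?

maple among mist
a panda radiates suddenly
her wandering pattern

"pattern" has 2 syllables.

2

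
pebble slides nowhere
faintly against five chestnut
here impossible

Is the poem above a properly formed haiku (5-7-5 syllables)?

Yes

Line 1: pebble(2) + slides(1) + nowhere(2) = 5 ✓
Line 2: faintly(2) + against(2) + five(1) + chestnut(2) = 7 ✓
Line 3: here(1) + impossible(4) = 5 ✓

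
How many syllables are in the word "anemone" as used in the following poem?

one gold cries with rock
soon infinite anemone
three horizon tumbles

4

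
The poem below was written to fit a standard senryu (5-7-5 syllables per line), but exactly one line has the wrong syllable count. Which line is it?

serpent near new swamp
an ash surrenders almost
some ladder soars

Line 1: serpent(2) + near(1) + new(1) + swamp(1) = 5 ✓
Line 2: an(1) + ash(1) + surrenders(3) + almost(2) = 7 ✓
Line 3: some(1) + ladder(2) + soars(1) = 4 (expected 5)

Line 3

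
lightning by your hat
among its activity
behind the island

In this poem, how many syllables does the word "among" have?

2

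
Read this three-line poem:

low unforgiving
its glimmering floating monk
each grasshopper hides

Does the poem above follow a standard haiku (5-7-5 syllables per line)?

Line 1: low(1) + unforgiving(4) = 5 ✓
Line 2: its(1) + glimmering(3) + floating(2) + monk(1) = 7 ✓
Line 3: each(1) + grasshopper(3) + hides(1) = 5 ✓

Yes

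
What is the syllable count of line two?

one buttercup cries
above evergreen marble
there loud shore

Line two: "above evergreen marble": 2+3+2 = 7

7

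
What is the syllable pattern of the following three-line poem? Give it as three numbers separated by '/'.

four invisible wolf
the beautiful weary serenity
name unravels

Line 1: four(1) + invisible(4) + wolf(1) = 6
Line 2: the(1) + beautiful(3) + weary(2) + serenity(4) = 10
Line 3: name(1) + unravels(3) = 4

6/10/4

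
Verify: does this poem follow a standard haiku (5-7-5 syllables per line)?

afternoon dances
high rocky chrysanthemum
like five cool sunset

Yes

Line 1: "afternoon dances": 3+2 = 5 ✓
Line 2: "high rocky chrysanthemum": 1+2+4 = 7 ✓
Line 3: "like five cool sunset": 1+1+1+2 = 5 ✓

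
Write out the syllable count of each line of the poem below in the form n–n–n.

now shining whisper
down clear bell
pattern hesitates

5–3–5

Line 1: "now shining whisper": 1+2+2 = 5
Line 2: "down clear bell": 1+1+1 = 3
Line 3: "pattern hesitates": 2+3 = 5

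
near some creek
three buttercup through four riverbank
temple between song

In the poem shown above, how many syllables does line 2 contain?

9

Line 2: "three buttercup through four riverbank": 1+3+1+1+3 = 9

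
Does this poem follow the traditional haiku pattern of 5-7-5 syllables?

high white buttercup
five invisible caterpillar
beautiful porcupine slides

No

Line 1: high (1), white (1), buttercup (3) → 5 ✓
Line 2: five (1), invisible (4), caterpillar (4) → 9 (expected 7)
Line 3: beautiful (3), porcupine (3), slides (1) → 7 (expected 5)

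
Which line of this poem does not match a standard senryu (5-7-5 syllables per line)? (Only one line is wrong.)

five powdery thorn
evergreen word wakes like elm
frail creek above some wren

Line 3

Line 1: five(1) + powdery(3) + thorn(1) = 5 ✓
Line 2: evergreen(3) + word(1) + wakes(1) + like(1) + elm(1) = 7 ✓
Line 3: frail(1) + creek(1) + above(2) + some(1) + wren(1) = 6 (expected 5)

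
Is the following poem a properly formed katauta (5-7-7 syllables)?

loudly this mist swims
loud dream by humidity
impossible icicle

Yes

Line 1: loudly (2), this (1), mist (1), swims (1) → 5 ✓
Line 2: loud (1), dream (1), by (1), humidity (4) → 7 ✓
Line 3: impossible (4), icicle (3) → 7 ✓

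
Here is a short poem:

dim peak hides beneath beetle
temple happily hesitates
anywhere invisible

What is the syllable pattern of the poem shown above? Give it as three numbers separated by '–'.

7–8–7

Line 1: dim(1) + peak(1) + hides(1) + beneath(2) + beetle(2) = 7
Line 2: temple(2) + happily(3) + hesitates(3) = 8
Line 3: anywhere(3) + invisible(4) = 7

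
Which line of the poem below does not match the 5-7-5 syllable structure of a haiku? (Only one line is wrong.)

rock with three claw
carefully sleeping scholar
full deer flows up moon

Line 1: "rock with three claw": 1+1+1+1 = 4 (expected 5)
Line 2: "carefully sleeping scholar": 3+2+2 = 7 ✓
Line 3: "full deer flows up moon": 1+1+1+1+1 = 5 ✓

Line 1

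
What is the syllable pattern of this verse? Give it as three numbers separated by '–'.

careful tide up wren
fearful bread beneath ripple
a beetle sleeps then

Line 1: careful(2) + tide(1) + up(1) + wren(1) = 5
Line 2: fearful(2) + bread(1) + beneath(2) + ripple(2) = 7
Line 3: a(1) + beetle(2) + sleeps(1) + then(1) = 5

5–7–5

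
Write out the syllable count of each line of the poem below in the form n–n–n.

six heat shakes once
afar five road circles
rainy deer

Line 1: six (1), heat (1), shakes (1), once (1) → 4
Line 2: afar (2), five (1), road (1), circles (2) → 6
Line 3: rainy (2), deer (1) → 3

4–6–3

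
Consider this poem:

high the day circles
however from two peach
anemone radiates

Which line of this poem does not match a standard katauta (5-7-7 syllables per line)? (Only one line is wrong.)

Line 1: "high the day circles": 1+1+1+2 = 5 ✓
Line 2: "however from two peach": 3+1+1+1 = 6 (expected 7)
Line 3: "anemone radiates": 4+3 = 7 ✓

The second line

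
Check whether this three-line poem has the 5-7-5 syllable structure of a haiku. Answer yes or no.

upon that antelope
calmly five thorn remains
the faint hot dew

Line 1: upon (2), that (1), antelope (3) → 6 (expected 5)
Line 2: calmly (2), five (1), thorn (1), remains (2) → 6 (expected 7)
Line 3: the (1), faint (1), hot (1), dew (1) → 4 (expected 5)

No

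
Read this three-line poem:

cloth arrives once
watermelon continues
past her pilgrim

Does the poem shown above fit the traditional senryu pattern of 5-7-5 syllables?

Line 1: cloth(1) + arrives(2) + once(1) = 4 (expected 5)
Line 2: watermelon(4) + continues(3) = 7 ✓
Line 3: past(1) + her(1) + pilgrim(2) = 4 (expected 5)

No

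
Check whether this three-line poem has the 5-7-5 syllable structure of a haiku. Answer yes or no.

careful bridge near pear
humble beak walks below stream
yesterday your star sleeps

No

Line 1: "careful bridge near pear": 2+1+1+1 = 5 ✓
Line 2: "humble beak walks below stream": 2+1+1+2+1 = 7 ✓
Line 3: "yesterday your star sleeps": 3+1+1+1 = 6 (expected 5)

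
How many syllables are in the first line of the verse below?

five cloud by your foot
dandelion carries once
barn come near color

The first line: five(1) + cloud(1) + by(1) + your(1) + foot(1) = 5

5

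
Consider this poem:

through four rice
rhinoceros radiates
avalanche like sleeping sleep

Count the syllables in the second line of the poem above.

7

The second line: rhinoceros(4) + radiates(3) = 7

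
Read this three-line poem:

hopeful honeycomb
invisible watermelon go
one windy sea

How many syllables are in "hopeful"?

2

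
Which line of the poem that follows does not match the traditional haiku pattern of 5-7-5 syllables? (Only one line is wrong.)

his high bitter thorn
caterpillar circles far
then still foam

The third line

Line 1: his (1), high (1), bitter (2), thorn (1) → 5 ✓
Line 2: caterpillar (4), circles (2), far (1) → 7 ✓
Line 3: then (1), still (1), foam (1) → 3 (expected 5)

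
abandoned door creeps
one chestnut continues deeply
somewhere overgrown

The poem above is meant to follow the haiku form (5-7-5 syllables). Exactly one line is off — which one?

Line 1: abandoned (3), door (1), creeps (1) → 5 ✓
Line 2: one (1), chestnut (2), continues (3), deeply (2) → 8 (expected 7)
Line 3: somewhere (2), overgrown (3) → 5 ✓

Line 2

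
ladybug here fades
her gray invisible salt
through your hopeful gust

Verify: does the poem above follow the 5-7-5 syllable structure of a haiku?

Line 1: ladybug (3), here (1), fades (1) → 5 ✓
Line 2: her (1), gray (1), invisible (4), salt (1) → 7 ✓
Line 3: through (1), your (1), hopeful (2), gust (1) → 5 ✓

Yes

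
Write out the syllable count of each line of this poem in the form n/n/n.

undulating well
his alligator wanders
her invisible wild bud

5/7/7

Line 1: undulating (4), well (1) → 5
Line 2: his (1), alligator (4), wanders (2) → 7
Line 3: her (1), invisible (4), wild (1), bud (1) → 7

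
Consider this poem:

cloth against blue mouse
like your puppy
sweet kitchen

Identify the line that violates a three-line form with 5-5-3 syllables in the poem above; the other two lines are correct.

The second line

Line 1: cloth(1) + against(2) + blue(1) + mouse(1) = 5 ✓
Line 2: like(1) + your(1) + puppy(2) = 4 (expected 5)
Line 3: sweet(1) + kitchen(2) = 3 ✓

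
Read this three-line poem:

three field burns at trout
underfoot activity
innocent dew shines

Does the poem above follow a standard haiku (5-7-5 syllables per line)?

Yes

Line 1: three (1), field (1), burns (1), at (1), trout (1) → 5 ✓
Line 2: underfoot (3), activity (4) → 7 ✓
Line 3: innocent (3), dew (1), shines (1) → 5 ✓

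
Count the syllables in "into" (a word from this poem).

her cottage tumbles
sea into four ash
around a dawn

2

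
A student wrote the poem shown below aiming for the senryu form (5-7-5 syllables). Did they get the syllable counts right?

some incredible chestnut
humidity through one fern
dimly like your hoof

No

Line 1: some (1), incredible (4), chestnut (2) → 7 (expected 5)
Line 2: humidity (4), through (1), one (1), fern (1) → 7 ✓
Line 3: dimly (2), like (1), your (1), hoof (1) → 5 ✓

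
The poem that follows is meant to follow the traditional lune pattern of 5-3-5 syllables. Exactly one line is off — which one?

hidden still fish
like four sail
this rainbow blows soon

Line 1: "hidden still fish": 2+1+1 = 4 (expected 5)
Line 2: "like four sail": 1+1+1 = 3 ✓
Line 3: "this rainbow blows soon": 1+2+1+1 = 5 ✓

Line 1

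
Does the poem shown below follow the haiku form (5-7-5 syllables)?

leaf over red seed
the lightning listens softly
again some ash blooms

Line 1: leaf (1), over (2), red (1), seed (1) → 5 ✓
Line 2: the (1), lightning (2), listens (2), softly (2) → 7 ✓
Line 3: again (2), some (1), ash (1), blooms (1) → 5 ✓

Yes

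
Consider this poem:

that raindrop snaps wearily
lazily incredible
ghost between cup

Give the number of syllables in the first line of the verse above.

The first line: that (1), raindrop (2), snaps (1), wearily (3) → 7

7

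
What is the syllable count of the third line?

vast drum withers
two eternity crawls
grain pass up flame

The third line: grain (1), pass (1), up (1), flame (1) → 4

4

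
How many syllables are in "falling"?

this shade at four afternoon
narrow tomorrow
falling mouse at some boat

2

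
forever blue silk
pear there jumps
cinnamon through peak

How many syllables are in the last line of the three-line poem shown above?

The last line: cinnamon (3), through (1), peak (1) → 5

5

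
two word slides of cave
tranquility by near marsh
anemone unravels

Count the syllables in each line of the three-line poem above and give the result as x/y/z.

5/7/7

Line 1: two(1) + word(1) + slides(1) + of(1) + cave(1) = 5
Line 2: tranquility(4) + by(1) + near(1) + marsh(1) = 7
Line 3: anemone(4) + unravels(3) = 7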